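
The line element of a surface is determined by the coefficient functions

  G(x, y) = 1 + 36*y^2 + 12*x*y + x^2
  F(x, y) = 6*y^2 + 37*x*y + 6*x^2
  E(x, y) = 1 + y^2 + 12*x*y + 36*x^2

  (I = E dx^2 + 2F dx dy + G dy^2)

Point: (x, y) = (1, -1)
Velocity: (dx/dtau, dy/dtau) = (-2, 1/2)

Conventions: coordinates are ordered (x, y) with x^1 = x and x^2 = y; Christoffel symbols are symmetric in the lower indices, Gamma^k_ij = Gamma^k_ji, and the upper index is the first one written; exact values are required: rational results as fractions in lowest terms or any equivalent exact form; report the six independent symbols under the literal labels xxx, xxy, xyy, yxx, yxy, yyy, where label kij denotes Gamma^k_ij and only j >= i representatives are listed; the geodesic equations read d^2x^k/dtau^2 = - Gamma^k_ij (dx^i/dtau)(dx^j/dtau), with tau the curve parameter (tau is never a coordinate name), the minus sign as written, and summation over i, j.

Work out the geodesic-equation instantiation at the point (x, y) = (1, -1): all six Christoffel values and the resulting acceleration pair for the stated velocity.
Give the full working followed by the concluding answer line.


E = 26, F = -25, G = 26 at the point
E_x = 60, E_y = 10, F_x = -25, F_y = 25, G_x = -10, G_y = -60
EG - F^2 = 51;  g^inv = (1/51) * [[26, 25], [25, 26]]
first-kind symbols [ij,l] = (1/2)(d_i g_jl + d_j g_il - d_l g_ij): [xx,x] = E_x/2 = 30, [xx,y] = F_x - E_y/2 = -30, [xy,x] = E_y/2 = 5, [xy,y] = G_x/2 = -5, [yy,x] = F_y - G_x/2 = 30, [yy,y] = G_y/2 = -30
Gamma^x_ij = (G*[ij,x] - F*[ij,y])/(EG - F^2), Gamma^y_ij = (E*[ij,y] - F*[ij,x])/(EG - F^2)
Gamma_xxx = 10/17, Gamma_xxy = 5/51, Gamma_xyy = 10/17, Gamma_yxx = -10/17, Gamma_yxy = -5/51, Gamma_yyy = -10/17
d^2x/dtau^2 = -(Gamma_xxx*(-2)^2 + 2*Gamma_xxy*(-2)*(1/2) + Gamma_xyy*(1/2)^2) = -235/102
d^2y/dtau^2 = -(Gamma_yxx*(-2)^2 + 2*Gamma_yxy*(-2)*(1/2) + Gamma_yyy*(1/2)^2) = 235/102

Answer: Gamma_xxx = 10/17, Gamma_xxy = 5/51, Gamma_xyy = 10/17, Gamma_yxx = -10/17, Gamma_yxy = -5/51, Gamma_yyy = -10/17; accelerations (d^2x/dtau^2, d^2y/dtau^2) = (-235/102, 235/102)


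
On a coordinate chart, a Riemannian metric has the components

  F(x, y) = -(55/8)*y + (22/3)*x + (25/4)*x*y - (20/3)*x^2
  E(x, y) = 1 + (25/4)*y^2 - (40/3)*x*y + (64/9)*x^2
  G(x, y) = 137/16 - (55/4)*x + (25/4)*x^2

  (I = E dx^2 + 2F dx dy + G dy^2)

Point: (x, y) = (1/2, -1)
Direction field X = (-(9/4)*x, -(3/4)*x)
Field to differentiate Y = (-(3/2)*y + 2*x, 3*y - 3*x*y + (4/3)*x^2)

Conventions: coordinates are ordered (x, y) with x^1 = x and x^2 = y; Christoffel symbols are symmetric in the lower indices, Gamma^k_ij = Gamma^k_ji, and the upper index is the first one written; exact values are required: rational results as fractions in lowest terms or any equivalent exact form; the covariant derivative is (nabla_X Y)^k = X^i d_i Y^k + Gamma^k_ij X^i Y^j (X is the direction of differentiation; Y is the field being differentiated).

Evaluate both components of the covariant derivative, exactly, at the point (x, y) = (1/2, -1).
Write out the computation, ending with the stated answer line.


E = 565/36, F = 23/4, G = 13/4 at the point
E_x = 184/9, E_y = -115/6, F_x = -67/12, F_y = -15/4, G_x = -15/2, G_y = 0
EG - F^2 = 323/18;  g^inv = (18/323) * [[13/4, -23/4], [-23/4, 565/36]]
first-kind symbols [ij,l] = (1/2)(d_i g_jl + d_j g_il - d_l g_ij): [xx,x] = E_x/2 = 92/9, [xx,y] = F_x - E_y/2 = 4, [xy,x] = E_y/2 = -115/12, [xy,y] = G_x/2 = -15/4, [yy,x] = F_y - G_x/2 = 0, [yy,y] = G_y/2 = 0
Gamma^x_ij = (G*[ij,x] - F*[ij,y])/(EG - F^2), Gamma^y_ij = (E*[ij,y] - F*[ij,x])/(EG - F^2)
Gamma_xxx = 184/323, Gamma_xxy = -345/646, Gamma_xyy = 0, Gamma_yxx = 72/323, Gamma_yxy = -135/646, Gamma_yyy = 0
X = (-9/8, -3/8), Y = (5/2, -7/6) at the point

Answer: (nabla_X Y)^x = -4509/1292, (nabla_X Y)^y = -15873/2584


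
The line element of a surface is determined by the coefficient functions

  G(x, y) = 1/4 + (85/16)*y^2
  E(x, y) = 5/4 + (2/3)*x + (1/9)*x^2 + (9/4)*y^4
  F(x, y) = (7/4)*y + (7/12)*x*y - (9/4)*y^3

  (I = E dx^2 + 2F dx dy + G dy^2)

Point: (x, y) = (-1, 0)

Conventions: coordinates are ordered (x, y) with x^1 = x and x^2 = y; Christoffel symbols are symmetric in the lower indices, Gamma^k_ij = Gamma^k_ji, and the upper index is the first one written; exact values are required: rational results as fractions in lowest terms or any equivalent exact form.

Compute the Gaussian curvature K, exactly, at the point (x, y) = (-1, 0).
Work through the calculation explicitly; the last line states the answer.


E = 25/36, F = 0, G = 1/4, EG - F^2 = 25/144 at the point
E_x = 4/9, E_y = 0, F_x = 0, F_y = 7/6, G_x = 0, G_y = 0
E_yy = 0, F_xy = 7/12, G_xx = 0
By Brioschi, K is (det M1 - det M2) divided by (EG - F^2) squared.
M1 = [[-E_yy/2 + F_xy - G_xx/2, E_x/2, F_x - E_y/2], [F_y - G_x/2, E, F], [G_y/2, F, G]] = [[7/12, 2/9, 0], [7/6, 25/36, 0], [0, 0, 1/4]]; det M1 = 7/192
M2 = [[0, E_y/2, G_x/2], [E_y/2, E, F], [G_x/2, F, G]] = [[0, 0, 0], [0, 25/36, 0], [0, 0, 1/4]]; det M2 = 0
det M1 - det M2 = 7/192; K = 7/192 / (25/144)^2 = 756/625

Answer: K = 756/625


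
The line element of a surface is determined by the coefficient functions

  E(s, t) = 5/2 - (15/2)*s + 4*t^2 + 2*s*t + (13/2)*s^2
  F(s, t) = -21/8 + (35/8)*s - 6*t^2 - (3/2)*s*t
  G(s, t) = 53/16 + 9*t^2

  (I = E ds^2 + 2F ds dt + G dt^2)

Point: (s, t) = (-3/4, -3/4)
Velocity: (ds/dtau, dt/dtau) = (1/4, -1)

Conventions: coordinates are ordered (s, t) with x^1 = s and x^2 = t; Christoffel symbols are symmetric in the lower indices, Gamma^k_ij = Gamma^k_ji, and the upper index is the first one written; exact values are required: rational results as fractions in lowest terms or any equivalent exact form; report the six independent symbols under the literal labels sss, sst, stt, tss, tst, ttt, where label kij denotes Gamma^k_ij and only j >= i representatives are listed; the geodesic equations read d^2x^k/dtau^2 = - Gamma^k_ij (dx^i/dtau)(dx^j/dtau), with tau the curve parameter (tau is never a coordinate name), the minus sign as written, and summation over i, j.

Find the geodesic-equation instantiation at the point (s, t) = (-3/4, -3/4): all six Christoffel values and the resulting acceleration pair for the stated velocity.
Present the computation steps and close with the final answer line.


E = 485/32, F = -81/8, G = 67/8 at the point
E_s = -75/4, E_t = -15/2, F_s = 11/2, F_t = 81/8, G_s = 0, G_t = -27/2
EG - F^2 = 6251/256;  g^inv = (256/6251) * [[67/8, 81/8], [81/8, 485/32]]
first-kind symbols [ij,l] = (1/2)(d_i g_jl + d_j g_il - d_l g_ij): [ss,s] = E_s/2 = -75/8, [ss,t] = F_s - E_t/2 = 37/4, [st,s] = E_t/2 = -15/4, [st,t] = G_s/2 = 0, [tt,s] = F_t - G_s/2 = 81/8, [tt,t] = G_t/2 = -27/4
Gamma^s_ij = (G*[ij,s] - F*[ij,t])/(EG - F^2), Gamma^t_ij = (E*[ij,t] - F*[ij,s])/(EG - F^2)
Gamma_sss = 204/329, Gamma_sst = -8040/6251, Gamma_stt = 4212/6251, Gamma_tss = 610/329, Gamma_tst = -9720/6251, Gamma_ttt = 54/6251
d^2s/dtau^2 = -(Gamma_sss*(1/4)^2 + 2*Gamma_sst*(1/4)*(-1) + Gamma_stt*(-1)^2) = -33897/25004
d^2t/dtau^2 = -(Gamma_tss*(1/4)^2 + 2*Gamma_tst*(1/4)*(-1) + Gamma_ttt*(-1)^2) = -45107/50008

Answer: Gamma_sss = 204/329, Gamma_sst = -8040/6251, Gamma_stt = 4212/6251, Gamma_tss = 610/329, Gamma_tst = -9720/6251, Gamma_ttt = 54/6251; accelerations (d^2s/dtau^2, d^2t/dtau^2) = (-33897/25004, -45107/50008)


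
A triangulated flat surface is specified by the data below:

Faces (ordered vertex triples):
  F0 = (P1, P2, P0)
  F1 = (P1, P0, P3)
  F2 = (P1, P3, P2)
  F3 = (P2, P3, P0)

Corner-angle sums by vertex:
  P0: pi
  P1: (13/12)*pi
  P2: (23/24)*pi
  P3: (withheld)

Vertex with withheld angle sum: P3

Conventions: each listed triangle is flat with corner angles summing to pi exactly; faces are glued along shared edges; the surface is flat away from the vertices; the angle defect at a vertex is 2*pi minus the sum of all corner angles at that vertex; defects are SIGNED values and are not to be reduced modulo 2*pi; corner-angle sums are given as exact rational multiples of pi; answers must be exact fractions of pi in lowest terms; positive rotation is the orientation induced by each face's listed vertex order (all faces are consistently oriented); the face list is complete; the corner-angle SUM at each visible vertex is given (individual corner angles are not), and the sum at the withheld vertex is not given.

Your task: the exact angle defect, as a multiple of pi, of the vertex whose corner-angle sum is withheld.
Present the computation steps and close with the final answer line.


V = 4, E = 6, F = 4; chi = V - E + F = 2
Gauss-Bonnet: total defect = 2*pi*chi = 4*pi; visible defects sum to (71/24)*pi

Answer: defect(P3) = (25/24)*pi


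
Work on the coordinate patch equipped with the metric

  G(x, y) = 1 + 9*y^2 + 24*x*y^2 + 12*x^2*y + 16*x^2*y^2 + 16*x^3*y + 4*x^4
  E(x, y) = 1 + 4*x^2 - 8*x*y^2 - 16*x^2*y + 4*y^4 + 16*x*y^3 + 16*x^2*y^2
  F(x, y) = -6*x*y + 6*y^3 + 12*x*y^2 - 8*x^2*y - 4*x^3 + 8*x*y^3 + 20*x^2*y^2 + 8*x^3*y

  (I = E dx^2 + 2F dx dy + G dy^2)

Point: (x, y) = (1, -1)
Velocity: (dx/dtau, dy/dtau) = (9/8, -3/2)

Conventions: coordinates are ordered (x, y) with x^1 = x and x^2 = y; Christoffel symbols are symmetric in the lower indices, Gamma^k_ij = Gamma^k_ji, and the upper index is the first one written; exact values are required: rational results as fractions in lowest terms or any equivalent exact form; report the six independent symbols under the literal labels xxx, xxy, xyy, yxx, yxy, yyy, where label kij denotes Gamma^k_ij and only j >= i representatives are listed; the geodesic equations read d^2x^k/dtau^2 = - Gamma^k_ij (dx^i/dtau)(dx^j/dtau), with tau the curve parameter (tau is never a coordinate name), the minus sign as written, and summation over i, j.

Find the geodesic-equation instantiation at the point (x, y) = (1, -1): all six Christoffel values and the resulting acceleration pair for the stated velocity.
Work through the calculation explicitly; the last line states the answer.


E = 17, F = 20, G = 26 at the point
E_x = 48, E_y = 0, F_x = 30, F_y = -28, G_x = 0, G_y = -70
EG - F^2 = 42;  g^inv = (1/42) * [[26, -20], [-20, 17]]
first-kind symbols [ij,l] = (1/2)(d_i g_jl + d_j g_il - d_l g_ij): [xx,x] = E_x/2 = 24, [xx,y] = F_x - E_y/2 = 30, [xy,x] = E_y/2 = 0, [xy,y] = G_x/2 = 0, [yy,x] = F_y - G_x/2 = -28, [yy,y] = G_y/2 = -35
Gamma^x_ij = (G*[ij,x] - F*[ij,y])/(EG - F^2), Gamma^y_ij = (E*[ij,y] - F*[ij,x])/(EG - F^2)
Gamma_xxx = 4/7, Gamma_xxy = 0, Gamma_xyy = -2/3, Gamma_yxx = 5/7, Gamma_yxy = 0, Gamma_yyy = -5/6
d^2x/dtau^2 = -(Gamma_xxx*(9/8)^2 + 2*Gamma_xxy*(9/8)*(-3/2) + Gamma_xyy*(-3/2)^2) = 87/112
d^2y/dtau^2 = -(Gamma_yxx*(9/8)^2 + 2*Gamma_yxy*(9/8)*(-3/2) + Gamma_yyy*(-3/2)^2) = 435/448

Answer: Gamma_xxx = 4/7, Gamma_xxy = 0, Gamma_xyy = -2/3, Gamma_yxx = 5/7, Gamma_yxy = 0, Gamma_yyy = -5/6; accelerations (d^2x/dtau^2, d^2y/dtau^2) = (87/112, 435/448)


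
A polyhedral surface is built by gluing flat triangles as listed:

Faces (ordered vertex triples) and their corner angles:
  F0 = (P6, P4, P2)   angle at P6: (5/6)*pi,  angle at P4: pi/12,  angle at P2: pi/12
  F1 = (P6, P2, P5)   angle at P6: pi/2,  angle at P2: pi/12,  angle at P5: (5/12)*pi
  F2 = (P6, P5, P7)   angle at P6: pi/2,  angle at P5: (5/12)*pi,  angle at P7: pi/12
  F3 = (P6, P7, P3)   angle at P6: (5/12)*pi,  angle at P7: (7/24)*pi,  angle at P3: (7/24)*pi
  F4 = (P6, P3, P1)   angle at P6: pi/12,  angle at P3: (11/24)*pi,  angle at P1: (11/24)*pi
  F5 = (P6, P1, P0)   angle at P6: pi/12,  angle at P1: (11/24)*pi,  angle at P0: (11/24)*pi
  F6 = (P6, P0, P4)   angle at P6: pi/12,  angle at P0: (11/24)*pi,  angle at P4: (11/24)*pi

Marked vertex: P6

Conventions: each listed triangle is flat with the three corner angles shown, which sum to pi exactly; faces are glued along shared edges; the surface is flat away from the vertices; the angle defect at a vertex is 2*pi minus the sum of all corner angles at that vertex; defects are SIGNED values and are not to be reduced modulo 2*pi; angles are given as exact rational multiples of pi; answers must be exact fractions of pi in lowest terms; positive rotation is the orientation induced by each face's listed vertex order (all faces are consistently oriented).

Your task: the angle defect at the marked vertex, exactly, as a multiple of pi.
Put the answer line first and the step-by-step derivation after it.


Answer: defect(P6) = -pi/2

Sum of corner angles at P6: (5/2)*pi
defect = 2*pi - (5/2)*pi


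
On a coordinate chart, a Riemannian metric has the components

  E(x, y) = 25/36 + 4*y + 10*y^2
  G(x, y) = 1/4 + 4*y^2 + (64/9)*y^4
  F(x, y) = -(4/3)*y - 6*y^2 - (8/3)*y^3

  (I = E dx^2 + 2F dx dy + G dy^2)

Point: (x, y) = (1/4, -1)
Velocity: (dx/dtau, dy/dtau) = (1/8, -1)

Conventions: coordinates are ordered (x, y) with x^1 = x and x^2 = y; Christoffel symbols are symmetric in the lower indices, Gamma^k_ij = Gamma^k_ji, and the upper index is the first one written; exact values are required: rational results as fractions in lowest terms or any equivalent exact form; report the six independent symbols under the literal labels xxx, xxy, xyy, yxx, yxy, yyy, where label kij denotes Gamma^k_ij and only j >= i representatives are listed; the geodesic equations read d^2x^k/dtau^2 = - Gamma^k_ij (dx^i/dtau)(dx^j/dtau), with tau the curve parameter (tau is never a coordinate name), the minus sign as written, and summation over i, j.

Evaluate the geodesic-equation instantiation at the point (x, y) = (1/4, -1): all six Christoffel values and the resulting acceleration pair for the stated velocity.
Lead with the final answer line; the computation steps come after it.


Answer: Gamma_xxx = 20736/93385, Gamma_xxy = -117792/93385, Gamma_xyy = -7968/93385, Gamma_yxx = 69408/93385, Gamma_yxy = -20736/93385, Gamma_yyy = -151184/93385; accelerations (d^2x/dtau^2, d^2y/dtau^2) = (-21804/93385, 289831/186770)

E = 241/36, F = -2, G = 409/36 at the point
E_x = 0, E_y = -16, F_x = 0, F_y = 8/3, G_x = 0, G_y = -328/9
EG - F^2 = 93385/1296;  g^inv = (1296/93385) * [[409/36, 2], [2, 241/36]]
first-kind symbols [ij,l] = (1/2)(d_i g_jl + d_j g_il - d_l g_ij): [xx,x] = E_x/2 = 0, [xx,y] = F_x - E_y/2 = 8, [xy,x] = E_y/2 = -8, [xy,y] = G_x/2 = 0, [yy,x] = F_y - G_x/2 = 8/3, [yy,y] = G_y/2 = -164/9
Gamma^x_ij = (G*[ij,x] - F*[ij,y])/(EG - F^2), Gamma^y_ij = (E*[ij,y] - F*[ij,x])/(EG - F^2)
Gamma_xxx = 20736/93385, Gamma_xxy = -117792/93385, Gamma_xyy = -7968/93385, Gamma_yxx = 69408/93385, Gamma_yxy = -20736/93385, Gamma_yyy = -151184/93385
d^2x/dtau^2 = -(Gamma_xxx*(1/8)^2 + 2*Gamma_xxy*(1/8)*(-1) + Gamma_xyy*(-1)^2) = -21804/93385
d^2y/dtau^2 = -(Gamma_yxx*(1/8)^2 + 2*Gamma_yxy*(1/8)*(-1) + Gamma_yyy*(-1)^2) = 289831/186770


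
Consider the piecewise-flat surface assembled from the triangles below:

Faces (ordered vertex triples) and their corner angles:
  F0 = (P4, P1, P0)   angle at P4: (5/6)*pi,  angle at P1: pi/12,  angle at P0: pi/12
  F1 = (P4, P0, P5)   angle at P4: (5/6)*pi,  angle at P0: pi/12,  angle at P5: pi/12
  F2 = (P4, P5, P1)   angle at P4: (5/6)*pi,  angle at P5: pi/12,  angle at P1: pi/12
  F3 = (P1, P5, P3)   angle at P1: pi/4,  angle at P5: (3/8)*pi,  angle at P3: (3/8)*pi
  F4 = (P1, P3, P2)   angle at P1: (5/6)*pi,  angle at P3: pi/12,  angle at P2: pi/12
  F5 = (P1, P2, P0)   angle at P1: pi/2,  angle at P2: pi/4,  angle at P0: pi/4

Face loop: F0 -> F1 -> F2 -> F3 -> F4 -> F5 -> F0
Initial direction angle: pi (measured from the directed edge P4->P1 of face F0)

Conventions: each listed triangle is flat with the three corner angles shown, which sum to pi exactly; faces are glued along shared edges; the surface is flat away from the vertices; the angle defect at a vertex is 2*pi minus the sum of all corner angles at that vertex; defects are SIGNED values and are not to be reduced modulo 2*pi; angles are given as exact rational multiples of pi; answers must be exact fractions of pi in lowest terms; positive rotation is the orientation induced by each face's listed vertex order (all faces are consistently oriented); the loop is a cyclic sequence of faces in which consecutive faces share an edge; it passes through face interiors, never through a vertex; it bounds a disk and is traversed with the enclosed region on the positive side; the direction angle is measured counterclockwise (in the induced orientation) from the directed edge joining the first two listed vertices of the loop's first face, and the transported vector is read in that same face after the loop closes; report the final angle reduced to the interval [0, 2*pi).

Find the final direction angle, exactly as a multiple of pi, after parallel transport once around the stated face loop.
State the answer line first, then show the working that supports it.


Answer: final direction angle = (3/4)*pi

enclosed vertex P1: corner angles sum to (7/4)*pi, defect = 2*pi - (7/4)*pi = pi/4
enclosed vertex P4: corner angles sum to (5/2)*pi, defect = 2*pi - (5/2)*pi = -pi/2
transport around the loop rotates by the sum of enclosed defects; add to the initial angle mod 2*pi
final angle = pi - pi/4 = (3/4)*pi (mod 2*pi)


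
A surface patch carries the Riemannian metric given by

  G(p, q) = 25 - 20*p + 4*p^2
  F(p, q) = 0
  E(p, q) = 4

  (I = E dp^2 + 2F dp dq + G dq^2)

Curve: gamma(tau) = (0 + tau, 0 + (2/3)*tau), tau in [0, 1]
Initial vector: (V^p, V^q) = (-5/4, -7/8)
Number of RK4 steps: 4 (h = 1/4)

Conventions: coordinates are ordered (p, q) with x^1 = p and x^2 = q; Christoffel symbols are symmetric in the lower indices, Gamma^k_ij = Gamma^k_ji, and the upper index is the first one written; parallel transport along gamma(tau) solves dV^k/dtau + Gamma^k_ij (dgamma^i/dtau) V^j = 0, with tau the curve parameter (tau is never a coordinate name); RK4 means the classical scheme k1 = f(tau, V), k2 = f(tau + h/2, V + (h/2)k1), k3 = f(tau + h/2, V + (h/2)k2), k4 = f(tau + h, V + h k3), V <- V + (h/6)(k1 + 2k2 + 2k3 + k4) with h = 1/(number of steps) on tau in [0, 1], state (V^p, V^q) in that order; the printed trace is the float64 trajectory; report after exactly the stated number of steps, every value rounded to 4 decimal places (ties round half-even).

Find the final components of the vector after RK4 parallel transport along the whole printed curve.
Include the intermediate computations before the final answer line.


gamma'(tau) = (1, 2/3); f(tau, V)^k = -Gamma^k_ij(gamma(tau)) gamma'^i(tau) V^j; h = 1/4; intermediate values shown to 6 dp
curve data and Christoffel symbols at the stage parameters:
  tau = 0.000000: gamma = (0.000000, 0.000000), gamma' = (1.000000, 0.666667); Gamma_ppp = 0.000000, Gamma_ppq = 0.000000, Gamma_pqq = 2.500000, Gamma_qpp = 0.000000, Gamma_qpq = -0.400000, Gamma_qqq = 0.000000
  tau = 0.125000: gamma = (0.125000, 0.083333), gamma' = (1.000000, 0.666667); Gamma_ppp = 0.000000, Gamma_ppq = 0.000000, Gamma_pqq = 2.375000, Gamma_qpp = 0.000000, Gamma_qpq = -0.421053, Gamma_qqq = 0.000000
  tau = 0.250000: gamma = (0.250000, 0.166667), gamma' = (1.000000, 0.666667); Gamma_ppp = 0.000000, Gamma_ppq = 0.000000, Gamma_pqq = 2.250000, Gamma_qpp = 0.000000, Gamma_qpq = -0.444444, Gamma_qqq = 0.000000
  tau = 0.375000: gamma = (0.375000, 0.250000), gamma' = (1.000000, 0.666667); Gamma_ppp = 0.000000, Gamma_ppq = 0.000000, Gamma_pqq = 2.125000, Gamma_qpp = 0.000000, Gamma_qpq = -0.470588, Gamma_qqq = 0.000000
  tau = 0.500000: gamma = (0.500000, 0.333333), gamma' = (1.000000, 0.666667); Gamma_ppp = 0.000000, Gamma_ppq = 0.000000, Gamma_pqq = 2.000000, Gamma_qpp = 0.000000, Gamma_qpq = -0.500000, Gamma_qqq = 0.000000
  tau = 0.625000: gamma = (0.625000, 0.416667), gamma' = (1.000000, 0.666667); Gamma_ppp = 0.000000, Gamma_ppq = 0.000000, Gamma_pqq = 1.875000, Gamma_qpp = 0.000000, Gamma_qpq = -0.533333, Gamma_qqq = 0.000000
  tau = 0.750000: gamma = (0.750000, 0.500000), gamma' = (1.000000, 0.666667); Gamma_ppp = 0.000000, Gamma_ppq = 0.000000, Gamma_pqq = 1.750000, Gamma_qpp = 0.000000, Gamma_qpq = -0.571429, Gamma_qqq = 0.000000
  tau = 0.875000: gamma = (0.875000, 0.583333), gamma' = (1.000000, 0.666667); Gamma_ppp = 0.000000, Gamma_ppq = 0.000000, Gamma_pqq = 1.625000, Gamma_qpp = 0.000000, Gamma_qpq = -0.615385, Gamma_qqq = 0.000000
  tau = 1.000000: gamma = (1.000000, 0.666667), gamma' = (1.000000, 0.666667); Gamma_ppp = 0.000000, Gamma_ppq = 0.000000, Gamma_pqq = 1.500000, Gamma_qpp = 0.000000, Gamma_qpq = -0.666667, Gamma_qqq = 0.000000
step 0: V^p = -1.2500, V^q = -0.8750
step 1: k1 = (1.458333, -0.683333), k2 = (1.520660, -0.704094), k3 = (1.524769, -0.702999), k4 = (1.576125, -0.724424); V <- V + (h/6)(k1 + 2k2 + 2k3 + k4): V^p = -0.8698, V^q = -1.0509
step 2: k1 = (1.576371, -0.724785), k2 = (1.617143, -0.748236), k3 = (1.621295, -0.748016), k4 = (1.650558, -0.773777); V <- V + (h/6)(k1 + 2k2 + 2k3 + k4): V^p = -0.4655, V^q = -1.2380
step 3: k1 = (1.650723, -0.774172), k2 = (1.668517, -0.804030), k3 = (1.673182, -0.805229), k4 = (1.679241, -0.840450); V <- V + (h/6)(k1 + 2k2 + 2k3 + k4): V^p = -0.0482, V^q = -1.4394
step 4: k1 = (1.679327, -0.840901), k2 = (1.673247, -0.884151), k3 = (1.679104, -0.887789), k4 = (1.661370, -0.942449); V <- V + (h/6)(k1 + 2k2 + 2k3 + k4): V^p = 0.3703, V^q = -1.6614

Answer: V^p = 0.3703, V^q = -1.6614


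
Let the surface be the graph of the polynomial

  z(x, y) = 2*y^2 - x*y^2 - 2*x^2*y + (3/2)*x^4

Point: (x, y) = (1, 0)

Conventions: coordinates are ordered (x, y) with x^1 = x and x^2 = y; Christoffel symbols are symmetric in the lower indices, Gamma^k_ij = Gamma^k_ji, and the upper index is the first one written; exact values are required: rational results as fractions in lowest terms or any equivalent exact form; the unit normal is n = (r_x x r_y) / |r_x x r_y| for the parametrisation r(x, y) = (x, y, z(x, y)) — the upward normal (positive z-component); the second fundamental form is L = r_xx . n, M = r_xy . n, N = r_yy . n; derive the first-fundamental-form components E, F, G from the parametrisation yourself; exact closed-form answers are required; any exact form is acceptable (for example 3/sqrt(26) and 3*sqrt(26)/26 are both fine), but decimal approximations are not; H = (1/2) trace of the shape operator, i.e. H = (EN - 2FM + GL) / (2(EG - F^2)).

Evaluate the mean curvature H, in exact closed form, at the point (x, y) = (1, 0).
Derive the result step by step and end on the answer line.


z_x = 6, z_y = -2, z_xx = 18, z_xy = -4, z_yy = 2
E = 37, F = -12, G = 5; answer radicand W^2 = 41
unnormalised second-form numerators: l = 18, m = -4, n = 2; L = l/sqrt(41), and similarly M = m/sqrt(W^2), N = n/sqrt(W^2)
H = (E*n - 2*F*m + G*l) / (2*(EG - F^2)*sqrt(W^2)); E*n - 2*F*m + G*l = 68, EG - F^2 = 41, so H = (34/41)/sqrt(41)

Answer: H = 34*sqrt(41)/1681


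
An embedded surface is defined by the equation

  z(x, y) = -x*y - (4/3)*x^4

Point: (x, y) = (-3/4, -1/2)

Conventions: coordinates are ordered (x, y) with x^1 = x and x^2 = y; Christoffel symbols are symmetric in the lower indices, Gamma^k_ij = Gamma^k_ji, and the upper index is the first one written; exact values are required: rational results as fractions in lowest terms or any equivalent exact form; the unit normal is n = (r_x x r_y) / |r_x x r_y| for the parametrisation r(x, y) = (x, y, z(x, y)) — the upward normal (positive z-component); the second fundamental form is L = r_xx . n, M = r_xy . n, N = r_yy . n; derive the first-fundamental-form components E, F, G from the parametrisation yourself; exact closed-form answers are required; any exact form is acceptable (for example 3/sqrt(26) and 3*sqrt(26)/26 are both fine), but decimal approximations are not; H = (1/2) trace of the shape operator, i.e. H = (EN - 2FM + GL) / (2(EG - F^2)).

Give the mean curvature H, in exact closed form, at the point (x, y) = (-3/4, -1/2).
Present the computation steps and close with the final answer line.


z_x = 11/4, z_y = 3/4, z_xx = -9, z_xy = -1, z_yy = 0
E = 137/16, F = 33/16, G = 25/16; answer radicand W^2 = 73/8
unnormalised second-form numerators: l = -9, m = -1, n = 0; L = l/sqrt(73/8), and similarly M = m/sqrt(W^2), N = n/sqrt(W^2)
H = (E*n - 2*F*m + G*l) / (2*(EG - F^2)*sqrt(W^2)); E*n - 2*F*m + G*l = -159/16, EG - F^2 = 73/8, so H = (-159/292)/sqrt(73/8)

Answer: H = -159*sqrt(146)/10658


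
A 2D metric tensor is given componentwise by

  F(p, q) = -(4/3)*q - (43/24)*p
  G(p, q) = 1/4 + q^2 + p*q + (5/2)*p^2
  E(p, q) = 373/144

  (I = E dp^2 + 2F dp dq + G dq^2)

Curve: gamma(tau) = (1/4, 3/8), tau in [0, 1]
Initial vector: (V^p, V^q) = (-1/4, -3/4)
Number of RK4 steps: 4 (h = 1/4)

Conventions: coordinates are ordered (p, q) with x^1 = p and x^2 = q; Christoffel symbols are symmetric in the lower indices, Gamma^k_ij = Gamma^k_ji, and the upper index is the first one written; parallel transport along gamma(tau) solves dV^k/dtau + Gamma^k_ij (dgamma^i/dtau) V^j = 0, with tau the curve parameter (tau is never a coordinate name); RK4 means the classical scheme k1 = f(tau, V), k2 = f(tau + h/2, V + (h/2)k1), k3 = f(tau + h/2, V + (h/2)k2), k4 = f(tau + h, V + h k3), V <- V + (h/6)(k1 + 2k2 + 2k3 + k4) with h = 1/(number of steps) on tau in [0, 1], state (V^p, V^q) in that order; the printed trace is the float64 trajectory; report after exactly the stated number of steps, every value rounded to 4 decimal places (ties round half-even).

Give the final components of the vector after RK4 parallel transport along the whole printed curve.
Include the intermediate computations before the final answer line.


gamma'(tau) = (0, 0); f(tau, V)^k = -Gamma^k_ij(gamma(tau)) gamma'^i(tau) V^j; h = 1/4; intermediate values shown to 6 dp
curve data and Christoffel symbols at the stage parameters:
  tau = 0.000000: gamma = (0.250000, 0.375000), gamma' = (0.000000, 0.000000); Gamma_ppp = -2.232173, Gamma_ppq = 1.012265, Gamma_pqq = -1.183828, Gamma_qpp = -6.099639, Gamma_qpq = 2.766115, Gamma_qqq = -0.971192
  tau = 0.125000: gamma = (0.250000, 0.375000), gamma' = (0.000000, 0.000000); Gamma_ppp = -2.232173, Gamma_ppq = 1.012265, Gamma_pqq = -1.183828, Gamma_qpp = -6.099639, Gamma_qpq = 2.766115, Gamma_qqq = -0.971192
  tau = 0.250000: gamma = (0.250000, 0.375000), gamma' = (0.000000, 0.000000); Gamma_ppp = -2.232173, Gamma_ppq = 1.012265, Gamma_pqq = -1.183828, Gamma_qpp = -6.099639, Gamma_qpq = 2.766115, Gamma_qqq = -0.971192
  tau = 0.375000: gamma = (0.250000, 0.375000), gamma' = (0.000000, 0.000000); Gamma_ppp = -2.232173, Gamma_ppq = 1.012265, Gamma_pqq = -1.183828, Gamma_qpp = -6.099639, Gamma_qpq = 2.766115, Gamma_qqq = -0.971192
  tau = 0.500000: gamma = (0.250000, 0.375000), gamma' = (0.000000, 0.000000); Gamma_ppp = -2.232173, Gamma_ppq = 1.012265, Gamma_pqq = -1.183828, Gamma_qpp = -6.099639, Gamma_qpq = 2.766115, Gamma_qqq = -0.971192
  tau = 0.625000: gamma = (0.250000, 0.375000), gamma' = (0.000000, 0.000000); Gamma_ppp = -2.232173, Gamma_ppq = 1.012265, Gamma_pqq = -1.183828, Gamma_qpp = -6.099639, Gamma_qpq = 2.766115, Gamma_qqq = -0.971192
  tau = 0.750000: gamma = (0.250000, 0.375000), gamma' = (0.000000, 0.000000); Gamma_ppp = -2.232173, Gamma_ppq = 1.012265, Gamma_pqq = -1.183828, Gamma_qpp = -6.099639, Gamma_qpq = 2.766115, Gamma_qqq = -0.971192
  tau = 0.875000: gamma = (0.250000, 0.375000), gamma' = (0.000000, 0.000000); Gamma_ppp = -2.232173, Gamma_ppq = 1.012265, Gamma_pqq = -1.183828, Gamma_qpp = -6.099639, Gamma_qpq = 2.766115, Gamma_qqq = -0.971192
  tau = 1.000000: gamma = (0.250000, 0.375000), gamma' = (0.000000, 0.000000); Gamma_ppp = -2.232173, Gamma_ppq = 1.012265, Gamma_pqq = -1.183828, Gamma_qpp = -6.099639, Gamma_qpq = 2.766115, Gamma_qqq = -0.971192
step 0: V^p = -0.2500, V^q = -0.7500
step 1: k1 = (0.000000, 0.000000), k2 = (0.000000, 0.000000), k3 = (0.000000, 0.000000), k4 = (0.000000, 0.000000); V <- V + (h/6)(k1 + 2k2 + 2k3 + k4): V^p = -0.2500, V^q = -0.7500
step 2: k1 = (0.000000, 0.000000), k2 = (0.000000, 0.000000), k3 = (0.000000, 0.000000), k4 = (0.000000, 0.000000); V <- V + (h/6)(k1 + 2k2 + 2k3 + k4): V^p = -0.2500, V^q = -0.7500
step 3: k1 = (0.000000, 0.000000), k2 = (0.000000, 0.000000), k3 = (0.000000, 0.000000), k4 = (0.000000, 0.000000); V <- V + (h/6)(k1 + 2k2 + 2k3 + k4): V^p = -0.2500, V^q = -0.7500
step 4: k1 = (0.000000, 0.000000), k2 = (0.000000, 0.000000), k3 = (0.000000, 0.000000), k4 = (0.000000, 0.000000); V <- V + (h/6)(k1 + 2k2 + 2k3 + k4): V^p = -0.2500, V^q = -0.7500

Answer: V^p = -0.2500, V^q = -0.7500


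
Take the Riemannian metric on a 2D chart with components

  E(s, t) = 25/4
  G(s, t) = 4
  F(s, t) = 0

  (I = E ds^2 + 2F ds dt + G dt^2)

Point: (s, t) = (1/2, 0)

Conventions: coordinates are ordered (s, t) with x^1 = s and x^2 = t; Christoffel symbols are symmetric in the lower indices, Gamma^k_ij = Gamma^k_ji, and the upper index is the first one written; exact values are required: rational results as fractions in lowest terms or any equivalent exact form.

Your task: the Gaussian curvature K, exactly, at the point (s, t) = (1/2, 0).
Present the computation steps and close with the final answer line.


E = 25/4, F = 0, G = 4, EG - F^2 = 25 at the point
E_s = 0, E_t = 0, F_s = 0, F_t = 0, G_s = 0, G_t = 0
E_tt = 0, F_st = 0, G_ss = 0
The intrinsic route: Brioschi's K = (det M1 - det M2)/(EG - F^2)^2.
M1 = [[-E_tt/2 + F_st - G_ss/2, E_s/2, F_s - E_t/2], [F_t - G_s/2, E, F], [G_t/2, F, G]] = [[0, 0, 0], [0, 25/4, 0], [0, 0, 4]]; det M1 = 0
M2 = [[0, E_t/2, G_s/2], [E_t/2, E, F], [G_s/2, F, G]] = [[0, 0, 0], [0, 25/4, 0], [0, 0, 4]]; det M2 = 0
det M1 - det M2 = 0; K = 0 / (25)^2 = 0

Answer: K = 0


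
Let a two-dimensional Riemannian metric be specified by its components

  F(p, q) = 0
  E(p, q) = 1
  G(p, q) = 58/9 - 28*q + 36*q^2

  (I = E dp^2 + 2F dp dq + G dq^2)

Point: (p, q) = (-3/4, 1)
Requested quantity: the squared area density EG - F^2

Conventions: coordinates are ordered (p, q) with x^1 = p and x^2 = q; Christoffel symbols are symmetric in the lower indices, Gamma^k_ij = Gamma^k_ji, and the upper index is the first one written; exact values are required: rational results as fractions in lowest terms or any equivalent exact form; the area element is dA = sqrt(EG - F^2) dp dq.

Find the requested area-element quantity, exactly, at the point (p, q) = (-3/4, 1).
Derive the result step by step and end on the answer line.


E = 1, F = 0, G = 130/9; EG - F^2 = 130/9

Answer: EG - F^2 = 130/9


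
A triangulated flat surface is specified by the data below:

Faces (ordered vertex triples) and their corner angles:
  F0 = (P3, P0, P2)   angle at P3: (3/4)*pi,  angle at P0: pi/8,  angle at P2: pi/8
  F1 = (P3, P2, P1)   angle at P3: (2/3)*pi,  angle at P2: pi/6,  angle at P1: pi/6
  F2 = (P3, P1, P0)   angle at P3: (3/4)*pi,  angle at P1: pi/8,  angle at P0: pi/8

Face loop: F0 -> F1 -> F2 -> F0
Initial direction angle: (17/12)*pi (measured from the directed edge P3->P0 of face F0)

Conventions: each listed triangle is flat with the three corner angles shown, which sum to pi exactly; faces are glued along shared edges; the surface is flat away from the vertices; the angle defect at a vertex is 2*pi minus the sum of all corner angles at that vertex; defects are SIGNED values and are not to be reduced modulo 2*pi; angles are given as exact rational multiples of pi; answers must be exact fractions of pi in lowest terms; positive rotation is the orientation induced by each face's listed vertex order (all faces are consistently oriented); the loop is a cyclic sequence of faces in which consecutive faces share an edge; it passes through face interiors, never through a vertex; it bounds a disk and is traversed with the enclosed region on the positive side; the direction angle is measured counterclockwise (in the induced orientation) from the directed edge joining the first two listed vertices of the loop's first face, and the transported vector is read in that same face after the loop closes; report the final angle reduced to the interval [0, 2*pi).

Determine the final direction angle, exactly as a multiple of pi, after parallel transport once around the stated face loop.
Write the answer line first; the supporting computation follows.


Answer: final direction angle = (5/4)*pi

enclosed vertex P3: corner angles sum to (13/6)*pi, defect = 2*pi - (13/6)*pi = -pi/6
summing the enclosed defects onto the initial angle, mod 2*pi in the induced orientation:
final angle = (17/12)*pi - pi/6 = (5/4)*pi (mod 2*pi)


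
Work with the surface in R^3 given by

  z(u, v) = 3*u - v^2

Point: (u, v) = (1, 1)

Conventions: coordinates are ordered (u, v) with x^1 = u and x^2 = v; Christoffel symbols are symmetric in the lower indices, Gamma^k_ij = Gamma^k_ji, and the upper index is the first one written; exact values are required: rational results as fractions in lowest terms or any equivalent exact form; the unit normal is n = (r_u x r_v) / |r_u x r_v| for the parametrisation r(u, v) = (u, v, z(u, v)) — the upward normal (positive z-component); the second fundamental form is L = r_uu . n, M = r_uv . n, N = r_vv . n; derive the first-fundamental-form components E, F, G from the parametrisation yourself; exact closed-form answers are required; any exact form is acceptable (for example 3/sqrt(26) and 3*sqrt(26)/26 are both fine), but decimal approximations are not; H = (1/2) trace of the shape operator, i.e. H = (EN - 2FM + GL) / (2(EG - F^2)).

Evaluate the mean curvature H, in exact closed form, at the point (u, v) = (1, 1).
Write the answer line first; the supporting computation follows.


Answer: H = -5*sqrt(14)/98

z_u = 3, z_v = -2, z_uu = 0, z_uv = 0, z_vv = -2
E = 10, F = -6, G = 5; answer radicand W^2 = 14
unnormalised second-form numerators: l = 0, m = 0, n = -2; L = l/sqrt(14), and similarly M = m/sqrt(W^2), N = n/sqrt(W^2)
H = (E*n - 2*F*m + G*l) / (2*(EG - F^2)*sqrt(W^2)); E*n - 2*F*m + G*l = -20, EG - F^2 = 14, so H = (-5/7)/sqrt(14)


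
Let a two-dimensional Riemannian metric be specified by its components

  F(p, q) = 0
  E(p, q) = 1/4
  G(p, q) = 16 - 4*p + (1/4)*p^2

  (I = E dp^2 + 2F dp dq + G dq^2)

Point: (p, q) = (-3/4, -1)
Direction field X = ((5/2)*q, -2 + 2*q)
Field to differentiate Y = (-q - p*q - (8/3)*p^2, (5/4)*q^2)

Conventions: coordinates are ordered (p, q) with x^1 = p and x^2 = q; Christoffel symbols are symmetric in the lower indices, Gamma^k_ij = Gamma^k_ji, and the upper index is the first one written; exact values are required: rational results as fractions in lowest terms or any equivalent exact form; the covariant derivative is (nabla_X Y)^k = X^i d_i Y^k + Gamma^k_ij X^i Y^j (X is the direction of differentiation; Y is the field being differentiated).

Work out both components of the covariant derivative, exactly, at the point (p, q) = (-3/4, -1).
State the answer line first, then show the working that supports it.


Answer: (nabla_X Y)^p = -221/4, (nabla_X Y)^q = 137/14

E = 1/4, F = 0, G = 1225/64 at the point
E_p = 0, E_q = 0, F_p = 0, F_q = 0, G_p = -35/8, G_q = 0
EG - F^2 = 1225/256;  g^inv = (256/1225) * [[1225/64, 0], [0, 1/4]]
first-kind symbols [ij,l] = (1/2)(d_i g_jl + d_j g_il - d_l g_ij): [pp,p] = E_p/2 = 0, [pp,q] = F_p - E_q/2 = 0, [pq,p] = E_q/2 = 0, [pq,q] = G_p/2 = -35/16, [qq,p] = F_q - G_p/2 = 35/16, [qq,q] = G_q/2 = 0
Gamma^p_ij = (G*[ij,p] - F*[ij,q])/(EG - F^2), Gamma^q_ij = (E*[ij,q] - F*[ij,p])/(EG - F^2)
Gamma_ppp = 0, Gamma_ppq = 0, Gamma_pqq = 35/4, Gamma_qpp = 0, Gamma_qpq = -4/35, Gamma_qqq = 0
X = (-5/2, -4), Y = (-5/4, 5/4) at the point


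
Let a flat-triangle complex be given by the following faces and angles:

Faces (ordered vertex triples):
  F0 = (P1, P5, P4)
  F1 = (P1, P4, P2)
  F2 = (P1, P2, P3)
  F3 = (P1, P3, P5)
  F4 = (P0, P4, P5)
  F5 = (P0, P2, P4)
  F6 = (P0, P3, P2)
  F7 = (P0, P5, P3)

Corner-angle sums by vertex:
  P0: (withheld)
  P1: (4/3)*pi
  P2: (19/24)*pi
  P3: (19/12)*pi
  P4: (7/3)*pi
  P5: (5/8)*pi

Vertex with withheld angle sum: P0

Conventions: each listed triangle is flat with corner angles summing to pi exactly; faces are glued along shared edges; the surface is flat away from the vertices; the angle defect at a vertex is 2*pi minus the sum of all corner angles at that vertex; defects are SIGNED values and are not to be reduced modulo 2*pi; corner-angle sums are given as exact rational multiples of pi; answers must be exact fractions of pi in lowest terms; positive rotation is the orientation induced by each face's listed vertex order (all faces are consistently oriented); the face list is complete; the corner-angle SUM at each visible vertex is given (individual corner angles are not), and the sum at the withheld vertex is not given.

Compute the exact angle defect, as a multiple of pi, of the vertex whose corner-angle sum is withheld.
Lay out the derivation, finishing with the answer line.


V = 6, E = 12, F = 8; chi = V - E + F = 2
Gauss-Bonnet: total defect = 2*pi*chi = 4*pi; visible defects sum to (10/3)*pi

Answer: defect(P0) = (2/3)*pi


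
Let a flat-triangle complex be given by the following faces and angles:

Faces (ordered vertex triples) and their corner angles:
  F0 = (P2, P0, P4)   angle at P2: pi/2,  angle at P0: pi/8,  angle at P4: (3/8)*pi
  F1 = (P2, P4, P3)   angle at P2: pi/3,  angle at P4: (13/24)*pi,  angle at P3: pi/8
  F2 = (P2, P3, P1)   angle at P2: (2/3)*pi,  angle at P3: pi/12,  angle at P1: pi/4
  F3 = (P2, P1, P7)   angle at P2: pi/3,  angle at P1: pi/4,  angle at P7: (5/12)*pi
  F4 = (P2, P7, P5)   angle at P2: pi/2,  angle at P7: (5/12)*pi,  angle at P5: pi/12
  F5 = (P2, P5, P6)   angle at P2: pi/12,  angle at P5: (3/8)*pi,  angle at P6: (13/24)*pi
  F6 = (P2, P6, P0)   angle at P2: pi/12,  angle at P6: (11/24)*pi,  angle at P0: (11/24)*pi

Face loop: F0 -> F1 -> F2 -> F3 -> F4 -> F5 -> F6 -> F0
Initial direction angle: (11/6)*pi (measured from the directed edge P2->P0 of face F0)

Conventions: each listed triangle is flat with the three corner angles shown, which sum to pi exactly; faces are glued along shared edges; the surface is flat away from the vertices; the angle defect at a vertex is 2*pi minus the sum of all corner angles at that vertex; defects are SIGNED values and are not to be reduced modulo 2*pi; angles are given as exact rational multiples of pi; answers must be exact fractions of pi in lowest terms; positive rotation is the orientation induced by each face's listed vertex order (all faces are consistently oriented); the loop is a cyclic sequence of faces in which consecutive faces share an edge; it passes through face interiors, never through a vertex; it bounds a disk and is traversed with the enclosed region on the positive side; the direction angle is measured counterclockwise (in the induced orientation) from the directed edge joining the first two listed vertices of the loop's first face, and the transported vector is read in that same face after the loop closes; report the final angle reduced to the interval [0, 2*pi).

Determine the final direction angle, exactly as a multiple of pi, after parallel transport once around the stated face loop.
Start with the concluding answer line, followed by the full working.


Answer: final direction angle = (4/3)*pi

enclosed vertex P2: corner angles sum to (5/2)*pi, defect = 2*pi - (5/2)*pi = -pi/2
adding the enclosed defects to the starting angle (mod 2*pi, induced orientation) gives the holonomy
final angle = (11/6)*pi - pi/2 = (4/3)*pi (mod 2*pi)


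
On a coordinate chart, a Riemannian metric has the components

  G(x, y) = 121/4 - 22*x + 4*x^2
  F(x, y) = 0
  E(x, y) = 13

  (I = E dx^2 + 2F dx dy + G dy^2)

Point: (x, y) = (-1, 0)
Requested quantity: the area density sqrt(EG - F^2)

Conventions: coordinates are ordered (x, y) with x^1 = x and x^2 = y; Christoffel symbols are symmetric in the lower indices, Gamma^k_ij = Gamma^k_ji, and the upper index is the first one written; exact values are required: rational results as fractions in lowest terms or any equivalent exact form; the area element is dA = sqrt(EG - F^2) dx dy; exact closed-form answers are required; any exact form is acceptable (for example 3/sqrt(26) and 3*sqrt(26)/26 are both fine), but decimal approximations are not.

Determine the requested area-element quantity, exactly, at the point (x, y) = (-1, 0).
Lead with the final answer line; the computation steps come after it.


Answer: sqrt(EG - F^2) = 15*sqrt(13)/2

E = 13, F = 0, G = 225/4; EG - F^2 = 2925/4


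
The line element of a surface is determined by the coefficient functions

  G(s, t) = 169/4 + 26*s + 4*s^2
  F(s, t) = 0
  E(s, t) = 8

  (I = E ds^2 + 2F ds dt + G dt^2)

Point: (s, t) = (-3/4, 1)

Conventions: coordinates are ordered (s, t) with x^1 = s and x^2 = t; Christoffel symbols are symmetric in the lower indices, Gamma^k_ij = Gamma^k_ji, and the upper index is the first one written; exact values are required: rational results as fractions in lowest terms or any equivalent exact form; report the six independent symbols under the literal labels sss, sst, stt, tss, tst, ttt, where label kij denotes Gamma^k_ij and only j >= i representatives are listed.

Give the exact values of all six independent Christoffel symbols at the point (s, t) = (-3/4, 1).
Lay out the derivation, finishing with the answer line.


E = 8, F = 0, G = 25 at the point
E_s = 0, E_t = 0, F_s = 0, F_t = 0, G_s = 20, G_t = 0
EG - F^2 = 200;  g^inv = (1/200) * [[25, 0], [0, 8]]
first-kind symbols [ij,l] = (1/2)(d_i g_jl + d_j g_il - d_l g_ij): [ss,s] = E_s/2 = 0, [ss,t] = F_s - E_t/2 = 0, [st,s] = E_t/2 = 0, [st,t] = G_s/2 = 10, [tt,s] = F_t - G_s/2 = -10, [tt,t] = G_t/2 = 0
Gamma^s_ij = (G*[ij,s] - F*[ij,t])/(EG - F^2), Gamma^t_ij = (E*[ij,t] - F*[ij,s])/(EG - F^2)

Answer: Gamma_sss = 0, Gamma_sst = 0, Gamma_stt = -5/4, Gamma_tss = 0, Gamma_tst = 2/5, Gamma_ttt = 0
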